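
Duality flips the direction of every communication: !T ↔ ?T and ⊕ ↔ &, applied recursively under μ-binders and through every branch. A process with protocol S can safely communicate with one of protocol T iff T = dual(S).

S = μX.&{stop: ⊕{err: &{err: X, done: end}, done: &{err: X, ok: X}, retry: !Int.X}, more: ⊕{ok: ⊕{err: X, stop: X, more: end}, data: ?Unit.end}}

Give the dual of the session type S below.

μX → μX  (binder kept)
  &{stop,more} → ⊕{stop,more}  (&→⊕)
    • stop:
      ⊕{err,done,retry} → &{err,done,retry}  (⊕→&)
        • err:
          &{err,done} → ⊕{err,done}  (&→⊕)
            • err:
              X ↦ X
            • done:
              end ↦ end
        • done:
          &{err,ok} → ⊕{err,ok}  (&→⊕)
            • err:
              X ↦ X
            • ok:
              X ↦ X
        • retry:
          !Int → ?Int
            X ↦ X
    • more:
      ⊕{ok,data} → &{ok,data}  (⊕→&)
        • ok:
          ⊕{err,stop,more} → &{err,stop,more}  (⊕→&)
            • err:
              X ↦ X
            • stop:
              X ↦ X
            • more:
              end ↦ end
        • data:
          ?Unit → !Unit
            end ↦ end

μX.⊕{stop: &{err: ⊕{err: X, done: end}, done: ⊕{err: X, ok: X}, retry: ?Int.X}, more: &{ok: &{err: X, stop: X, more: end}, data: !Unit.end}}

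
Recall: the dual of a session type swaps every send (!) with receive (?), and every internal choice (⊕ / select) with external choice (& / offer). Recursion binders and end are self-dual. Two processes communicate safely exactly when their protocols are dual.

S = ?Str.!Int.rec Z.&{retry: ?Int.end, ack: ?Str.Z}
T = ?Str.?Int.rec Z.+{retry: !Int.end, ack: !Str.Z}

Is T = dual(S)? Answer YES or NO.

?Str vs ?Str  ✗ same direction on both sides — not dual

NO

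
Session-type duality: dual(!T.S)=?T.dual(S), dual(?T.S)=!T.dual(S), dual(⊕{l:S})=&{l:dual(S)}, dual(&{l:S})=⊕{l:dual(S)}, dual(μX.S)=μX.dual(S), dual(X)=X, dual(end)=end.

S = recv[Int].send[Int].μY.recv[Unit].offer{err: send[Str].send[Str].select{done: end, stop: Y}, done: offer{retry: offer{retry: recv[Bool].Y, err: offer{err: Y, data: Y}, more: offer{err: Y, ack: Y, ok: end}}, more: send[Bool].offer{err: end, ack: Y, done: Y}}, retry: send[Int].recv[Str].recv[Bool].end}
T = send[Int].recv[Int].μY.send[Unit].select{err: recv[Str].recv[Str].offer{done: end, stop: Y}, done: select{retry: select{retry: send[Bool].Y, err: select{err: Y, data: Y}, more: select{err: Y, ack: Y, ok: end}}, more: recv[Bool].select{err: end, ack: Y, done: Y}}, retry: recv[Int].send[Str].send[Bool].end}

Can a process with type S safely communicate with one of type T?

YES

recv[Int] ‖ send[Int]  ✓
  send[Int] ‖ recv[Int]  ✓
    μY ‖ μY  ✓ (μ self-dual)
      recv[Unit] ‖ send[Unit]  ✓
        offer{err,done,retry} ‖ select{err,done,retry}  ✓ same labels
          [err]
            send[Str] ‖ recv[Str]  ✓
              send[Str] ‖ recv[Str]  ✓
                select{done,stop} ‖ offer{done,stop}  ✓ same labels
                  [done]
                    end ‖ end  ✓
                  [stop]
                    Y ‖ Y  ✓
          [done]
            offer{retry,more} ‖ select{retry,more}  ✓ same labels
              [retry]
                offer{retry,err,more} ‖ select{retry,err,more}  ✓ same labels
                  [retry]
                    recv[Bool] ‖ send[Bool]  ✓
                      Y ‖ Y  ✓
                  [err]
                    offer{err,data} ‖ select{err,data}  ✓ same labels
                      [err]
                        Y ‖ Y  ✓
                      [data]
                        Y ‖ Y  ✓
                  [more]
                    offer{err,ack,ok} ‖ select{err,ack,ok}  ✓ same labels
                      [err]
                        Y ‖ Y  ✓
                      [ack]
                        Y ‖ Y  ✓
                      [ok]
                        end ‖ end  ✓
              [more]
                send[Bool] ‖ recv[Bool]  ✓
                  offer{err,ack,done} ‖ select{err,ack,done}  ✓ same labels
                    [err]
                      end ‖ end  ✓
                    [ack]
                      Y ‖ Y  ✓
                    [done]
                      Y ‖ Y  ✓
          [retry]
            send[Int] ‖ recv[Int]  ✓
              recv[Str] ‖ send[Str]  ✓
                recv[Bool] ‖ send[Bool]  ✓
                  end ‖ end  ✓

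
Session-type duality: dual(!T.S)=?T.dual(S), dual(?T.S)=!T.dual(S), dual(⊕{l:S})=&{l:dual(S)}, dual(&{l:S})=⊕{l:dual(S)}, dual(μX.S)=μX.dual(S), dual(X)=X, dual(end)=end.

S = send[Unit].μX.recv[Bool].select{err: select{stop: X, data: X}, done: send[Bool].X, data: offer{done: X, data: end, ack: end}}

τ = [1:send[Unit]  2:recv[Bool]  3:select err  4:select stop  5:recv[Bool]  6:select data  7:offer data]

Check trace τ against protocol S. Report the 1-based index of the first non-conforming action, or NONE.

NONE

[1] send[Unit]  ok  cont: μX.…
[2] recv[Bool]  ok  cont: select{err: select{stop: μX.…, data: μX.…}, done: send[Bool].μX.…, data: offer{done: μX.…, data: end, ack: end}}
[3] select err  ok  cont: select{stop: μX.…, data: μX.…}
[4] select stop  ok  cont: μX.…
[5] recv[Bool]  ok  cont: select{err: select{stop: μX.…, data: μX.…}, done: send[Bool].μX.…, data: offer{done: μX.…, data: end, ack: end}}
[6] select data  ok  cont: offer{done: μX.…, data: end, ack: end}
[7] offer data  ok  cont: end
all 7 steps conform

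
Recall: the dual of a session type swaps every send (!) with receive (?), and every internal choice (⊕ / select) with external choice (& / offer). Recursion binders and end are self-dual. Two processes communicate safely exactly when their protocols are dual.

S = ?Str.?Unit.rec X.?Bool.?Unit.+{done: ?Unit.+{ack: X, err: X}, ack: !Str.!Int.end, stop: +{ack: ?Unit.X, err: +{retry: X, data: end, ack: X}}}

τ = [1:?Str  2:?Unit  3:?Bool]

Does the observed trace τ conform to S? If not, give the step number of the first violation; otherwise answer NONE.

NONE

[1] ?Str  match  now at ?Unit.rec X.…
[2] ?Unit  match  now at rec X.…
[3] ?Bool  match  now at ?Unit.+{done: ?Unit.+{ack: rec X.…, err: rec X.…}, ack: !Str.!Int.end, stop: +{ack: ?Unit.rec X.…, err: +{retry: rec X.…, data: end, ack: rec X.…}}}
all 3 steps conform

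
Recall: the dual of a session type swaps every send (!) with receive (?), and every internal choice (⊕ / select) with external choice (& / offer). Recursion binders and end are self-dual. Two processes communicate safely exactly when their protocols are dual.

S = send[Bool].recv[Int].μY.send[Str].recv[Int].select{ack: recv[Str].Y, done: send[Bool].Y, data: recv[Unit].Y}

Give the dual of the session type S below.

send[Bool] ↦ recv[Bool]
  recv[Int] ↦ send[Int]
    μY ↦ μY  (μ self-dual)
      send[Str] ↦ recv[Str]
        recv[Int] ↦ send[Int]
          select{ack,done,data} ↦ offer{ack,done,data}  (select→offer)
            [ack]
              recv[Str] ↦ send[Str]
                Y self-dual
            [done]
              send[Bool] ↦ recv[Bool]
                Y self-dual
            [data]
              recv[Unit] ↦ send[Unit]
                Y self-dual

recv[Bool].send[Int].μY.recv[Str].send[Int].offer{ack: send[Str].Y, done: recv[Bool].Y, data: send[Unit].Y}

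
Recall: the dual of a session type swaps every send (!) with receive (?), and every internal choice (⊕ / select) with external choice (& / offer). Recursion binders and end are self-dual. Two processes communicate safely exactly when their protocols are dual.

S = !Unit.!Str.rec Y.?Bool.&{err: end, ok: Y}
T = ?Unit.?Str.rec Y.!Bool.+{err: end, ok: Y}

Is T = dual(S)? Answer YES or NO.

!Unit vs ?Unit  match
  !Str vs ?Str  match
    rec Y vs rec Y  match (rec unchanged)
      ?Bool vs !Bool  match
        &{err,ok} vs +{err,ok}  match same labels
          • err:
            end vs end  match
          • ok:
            Y vs Y  match

YES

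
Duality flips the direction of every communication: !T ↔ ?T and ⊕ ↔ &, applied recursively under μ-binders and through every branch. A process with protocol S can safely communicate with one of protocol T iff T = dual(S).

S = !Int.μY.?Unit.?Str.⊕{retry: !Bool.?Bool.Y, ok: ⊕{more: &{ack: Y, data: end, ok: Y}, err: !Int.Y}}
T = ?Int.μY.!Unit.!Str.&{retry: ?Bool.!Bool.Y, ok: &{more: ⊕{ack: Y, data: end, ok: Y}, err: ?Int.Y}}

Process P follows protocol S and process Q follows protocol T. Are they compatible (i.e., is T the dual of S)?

YES

!Int | ?Int  ok
  μY | μY  ok (rec unchanged)
    ?Unit | !Unit  ok
      ?Str | !Str  ok
        ⊕{retry,ok} | &{retry,ok}  ok same labels
          case retry:
            !Bool | ?Bool  ok
              ?Bool | !Bool  ok
                Y | Y  ok
          case ok:
            ⊕{more,err} | &{more,err}  ok same labels
              case more:
                &{ack,data,ok} | ⊕{ack,data,ok}  ok same labels
                  case ack:
                    Y | Y  ok
                  case data:
                    end | end  ok
                  case ok:
                    Y | Y  ok
              case err:
                !Int | ?Int  ok
                  Y | Y  ok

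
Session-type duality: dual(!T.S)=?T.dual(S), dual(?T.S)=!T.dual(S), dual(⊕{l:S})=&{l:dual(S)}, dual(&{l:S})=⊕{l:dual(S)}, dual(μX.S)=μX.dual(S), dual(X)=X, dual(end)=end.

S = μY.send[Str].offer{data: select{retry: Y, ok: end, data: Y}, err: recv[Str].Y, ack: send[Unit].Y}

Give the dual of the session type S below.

μY → μY  (rec unchanged)
  send[Str] → recv[Str]
    offer{data,err,ack} → select{data,err,ack}  (external→internal)
      • data:
        select{retry,ok,data} → offer{retry,ok,data}  (internal→external)
          • retry:
            Y self-dual
          • ok:
            end self-dual
          • data:
            Y self-dual
      • err:
        recv[Str] → send[Str]
          Y self-dual
      • ack:
        send[Unit] → recv[Unit]
          Y self-dual

μY.recv[Str].select{data: offer{retry: Y, ok: end, data: Y}, err: send[Str].Y, ack: recv[Unit].Y}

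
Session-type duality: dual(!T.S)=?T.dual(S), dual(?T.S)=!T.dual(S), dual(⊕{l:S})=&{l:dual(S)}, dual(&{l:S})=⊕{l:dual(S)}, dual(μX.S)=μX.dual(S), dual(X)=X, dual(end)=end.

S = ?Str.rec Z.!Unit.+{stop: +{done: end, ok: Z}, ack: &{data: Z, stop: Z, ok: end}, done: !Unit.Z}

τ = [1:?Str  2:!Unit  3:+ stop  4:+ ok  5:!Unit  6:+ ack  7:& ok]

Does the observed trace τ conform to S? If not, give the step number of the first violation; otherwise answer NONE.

NONE

@1 ?Str  ok  cont: rec Z.…
@2 !Unit  ok  cont: +{stop: +{done: end, ok: rec Z.…}, ack: &{data: rec Z.…, stop: rec Z.…, ok: end}, done: !Unit.rec Z.…}
@3 + stop  ok  cont: +{done: end, ok: rec Z.…}
@4 + ok  ok  cont: rec Z.…
@5 !Unit  ok  cont: +{stop: +{done: end, ok: rec Z.…}, ack: &{data: rec Z.…, stop: rec Z.…, ok: end}, done: !Unit.rec Z.…}
@6 + ack  ok  cont: &{data: rec Z.…, stop: rec Z.…, ok: end}
@7 & ok  ok  cont: end
τ conforms to S (length 7)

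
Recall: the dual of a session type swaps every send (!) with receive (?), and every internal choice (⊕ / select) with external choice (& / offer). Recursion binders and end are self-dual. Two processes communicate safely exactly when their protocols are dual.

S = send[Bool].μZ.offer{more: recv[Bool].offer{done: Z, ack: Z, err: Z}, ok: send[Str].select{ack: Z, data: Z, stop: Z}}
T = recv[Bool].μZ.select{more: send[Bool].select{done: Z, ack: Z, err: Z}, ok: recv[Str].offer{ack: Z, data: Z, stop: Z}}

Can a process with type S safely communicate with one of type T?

YES

send[Bool] vs recv[Bool]  ✓
  μZ vs μZ  ✓ (rec unchanged)
    offer{more,ok} vs select{more,ok}  ✓ same labels
      case more:
        recv[Bool] vs send[Bool]  ✓
          offer{done,ack,err} vs select{done,ack,err}  ✓ same labels
            case done:
              Z vs Z  ✓
            case ack:
              Z vs Z  ✓
            case err:
              Z vs Z  ✓
      case ok:
        send[Str] vs recv[Str]  ✓
          select{ack,data,stop} vs offer{ack,data,stop}  ✓ same labels
            case ack:
              Z vs Z  ✓
            case data:
              Z vs Z  ✓
            case stop:
              Z vs Z  ✓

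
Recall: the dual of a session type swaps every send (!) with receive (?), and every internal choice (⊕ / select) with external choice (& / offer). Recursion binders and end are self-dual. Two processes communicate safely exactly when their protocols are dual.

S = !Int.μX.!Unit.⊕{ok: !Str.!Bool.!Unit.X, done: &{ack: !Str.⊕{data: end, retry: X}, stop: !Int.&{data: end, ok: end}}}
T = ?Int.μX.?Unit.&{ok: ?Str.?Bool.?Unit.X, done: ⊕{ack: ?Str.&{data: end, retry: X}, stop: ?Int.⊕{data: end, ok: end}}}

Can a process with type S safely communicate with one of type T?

YES

!Int vs ?Int  match
  μX vs μX  match (μ self-dual)
    !Unit vs ?Unit  match
      ⊕{ok,done} vs &{ok,done}  match labels match
        • ok:
          !Str vs ?Str  match
            !Bool vs ?Bool  match
              !Unit vs ?Unit  match
                X vs X  match
        • done:
          &{ack,stop} vs ⊕{ack,stop}  match labels match
            • ack:
              !Str vs ?Str  match
                ⊕{data,retry} vs &{data,retry}  match labels match
                  • data:
                    end vs end  match
                  • retry:
                    X vs X  match
            • stop:
              !Int vs ?Int  match
                &{data,ok} vs ⊕{data,ok}  match labels match
                  • data:
                    end vs end  match
                  • ok:
                    end vs end  match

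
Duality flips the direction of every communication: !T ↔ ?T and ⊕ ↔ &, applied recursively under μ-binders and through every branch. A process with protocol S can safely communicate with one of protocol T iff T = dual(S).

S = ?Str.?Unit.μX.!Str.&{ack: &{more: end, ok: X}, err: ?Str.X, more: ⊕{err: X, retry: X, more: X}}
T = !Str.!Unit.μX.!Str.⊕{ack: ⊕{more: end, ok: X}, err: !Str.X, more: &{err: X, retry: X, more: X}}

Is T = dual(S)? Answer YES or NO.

NO

?Str | !Str  ✓
  ?Unit | !Unit  ✓
    μX | μX  ✓ (μ self-dual)
      !Str | !Str  ✗ same direction on both sides — not dual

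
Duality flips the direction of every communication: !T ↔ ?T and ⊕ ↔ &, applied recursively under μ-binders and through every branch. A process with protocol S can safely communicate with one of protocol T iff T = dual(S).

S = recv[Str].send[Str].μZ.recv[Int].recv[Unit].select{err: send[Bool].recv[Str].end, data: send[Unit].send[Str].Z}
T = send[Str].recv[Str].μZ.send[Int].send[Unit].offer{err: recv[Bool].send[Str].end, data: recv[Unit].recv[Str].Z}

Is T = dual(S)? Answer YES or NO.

recv[Str] | send[Str]  match
  send[Str] | recv[Str]  match
    μZ | μZ  match (rec unchanged)
      recv[Int] | send[Int]  match
        recv[Unit] | send[Unit]  match
          select{err,data} | offer{err,data}  match label sets agree
            case err:
              send[Bool] | recv[Bool]  match
                recv[Str] | send[Str]  match
                  end | end  match
            case data:
              send[Unit] | recv[Unit]  match
                send[Str] | recv[Str]  match
                  Z | Z  match

YES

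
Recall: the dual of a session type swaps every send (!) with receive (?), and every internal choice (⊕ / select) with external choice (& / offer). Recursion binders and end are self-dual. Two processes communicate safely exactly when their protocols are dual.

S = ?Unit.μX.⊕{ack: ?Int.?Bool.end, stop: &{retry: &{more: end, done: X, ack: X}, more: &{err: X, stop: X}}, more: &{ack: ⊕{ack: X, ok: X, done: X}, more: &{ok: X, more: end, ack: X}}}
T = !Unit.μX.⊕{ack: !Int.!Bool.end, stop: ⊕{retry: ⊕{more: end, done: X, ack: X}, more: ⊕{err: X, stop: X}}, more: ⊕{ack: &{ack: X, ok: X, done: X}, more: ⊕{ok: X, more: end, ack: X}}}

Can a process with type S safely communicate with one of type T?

?Unit vs !Unit  ok
  μX vs μX  ok (μ self-dual)
    ⊕{ack,stop,more} vs ⊕{ack,stop,more}  ✗ choice polarity not flipped — not dual

NO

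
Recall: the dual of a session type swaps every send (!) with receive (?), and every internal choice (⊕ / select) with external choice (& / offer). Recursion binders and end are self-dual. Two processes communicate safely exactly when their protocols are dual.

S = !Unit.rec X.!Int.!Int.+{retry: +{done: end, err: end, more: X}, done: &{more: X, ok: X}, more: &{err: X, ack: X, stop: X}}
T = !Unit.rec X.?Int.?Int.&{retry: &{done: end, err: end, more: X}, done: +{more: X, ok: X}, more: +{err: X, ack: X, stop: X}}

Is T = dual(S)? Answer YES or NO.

!Unit | !Unit  ✗ same direction on both sides — not dual

NO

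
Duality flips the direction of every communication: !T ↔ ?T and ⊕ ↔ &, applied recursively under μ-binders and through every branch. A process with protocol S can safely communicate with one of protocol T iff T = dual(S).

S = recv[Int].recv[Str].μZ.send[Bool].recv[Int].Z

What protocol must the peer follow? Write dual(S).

send[Int].send[Str].μZ.recv[Bool].send[Int].Z

recv[Int] = send[Int]
  recv[Str] = send[Str]
    μZ = μZ  (rec unchanged)
      send[Bool] = recv[Bool]
        recv[Int] = send[Int]
          dual(Z) = Z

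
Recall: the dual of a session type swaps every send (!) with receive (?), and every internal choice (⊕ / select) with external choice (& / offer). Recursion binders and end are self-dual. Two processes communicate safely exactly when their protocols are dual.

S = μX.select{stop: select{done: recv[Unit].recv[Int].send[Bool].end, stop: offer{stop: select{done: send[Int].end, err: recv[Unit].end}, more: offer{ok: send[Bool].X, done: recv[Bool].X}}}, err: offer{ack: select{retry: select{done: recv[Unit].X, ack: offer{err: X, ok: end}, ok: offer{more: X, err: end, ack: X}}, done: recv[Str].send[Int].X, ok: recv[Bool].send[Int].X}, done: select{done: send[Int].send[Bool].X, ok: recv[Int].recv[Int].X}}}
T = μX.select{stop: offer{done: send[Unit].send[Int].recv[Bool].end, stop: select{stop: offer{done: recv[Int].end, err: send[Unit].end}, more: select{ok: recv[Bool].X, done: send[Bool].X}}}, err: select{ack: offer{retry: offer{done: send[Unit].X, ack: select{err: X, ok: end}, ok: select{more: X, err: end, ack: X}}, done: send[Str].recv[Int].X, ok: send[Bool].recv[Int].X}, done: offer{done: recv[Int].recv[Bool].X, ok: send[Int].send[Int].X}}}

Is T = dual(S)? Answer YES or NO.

μX | μX  match (rec unchanged)
  select{stop,err} | select{stop,err}  ✗ choice polarity not flipped — not dual

NO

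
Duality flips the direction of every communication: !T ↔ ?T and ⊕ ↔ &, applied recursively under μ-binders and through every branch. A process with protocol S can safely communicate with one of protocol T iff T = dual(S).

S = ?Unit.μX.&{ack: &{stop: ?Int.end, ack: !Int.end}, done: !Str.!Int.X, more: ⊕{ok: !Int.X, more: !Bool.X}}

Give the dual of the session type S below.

!Unit.μX.⊕{ack: ⊕{stop: !Int.end, ack: ?Int.end}, done: ?Str.?Int.X, more: &{ok: ?Int.X, more: ?Bool.X}}

?Unit = !Unit
  μX = μX  (rec unchanged)
    &{ack,done,more} = ⊕{ack,done,more}  (&→⊕)
      [ack]
        &{stop,ack} = ⊕{stop,ack}  (&→⊕)
          [stop]
            ?Int = !Int
              end self-dual
          [ack]
            !Int = ?Int
              end self-dual
      [done]
        !Str = ?Str
          !Int = ?Int
            X self-dual
      [more]
        ⊕{ok,more} = &{ok,more}  (select→offer)
          [ok]
            !Int = ?Int
              X self-dual
          [more]
            !Bool = ?Bool
              X self-dual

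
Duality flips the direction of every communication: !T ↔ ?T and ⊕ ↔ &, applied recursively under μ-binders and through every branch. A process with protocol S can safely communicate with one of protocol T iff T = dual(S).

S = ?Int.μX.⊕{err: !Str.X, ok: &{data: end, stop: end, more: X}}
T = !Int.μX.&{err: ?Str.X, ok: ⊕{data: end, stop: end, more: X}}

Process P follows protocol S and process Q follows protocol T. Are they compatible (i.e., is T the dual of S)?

YES

?Int vs !Int  ok
  μX vs μX  ok (rec unchanged)
    ⊕{err,ok} vs &{err,ok}  ok labels match
      • err:
        !Str vs ?Str  ok
          X vs X  ok
      • ok:
        &{data,stop,more} vs ⊕{data,stop,more}  ok labels match
          • data:
            end vs end  ok
          • stop:
            end vs end  ok
          • more:
            X vs X  ok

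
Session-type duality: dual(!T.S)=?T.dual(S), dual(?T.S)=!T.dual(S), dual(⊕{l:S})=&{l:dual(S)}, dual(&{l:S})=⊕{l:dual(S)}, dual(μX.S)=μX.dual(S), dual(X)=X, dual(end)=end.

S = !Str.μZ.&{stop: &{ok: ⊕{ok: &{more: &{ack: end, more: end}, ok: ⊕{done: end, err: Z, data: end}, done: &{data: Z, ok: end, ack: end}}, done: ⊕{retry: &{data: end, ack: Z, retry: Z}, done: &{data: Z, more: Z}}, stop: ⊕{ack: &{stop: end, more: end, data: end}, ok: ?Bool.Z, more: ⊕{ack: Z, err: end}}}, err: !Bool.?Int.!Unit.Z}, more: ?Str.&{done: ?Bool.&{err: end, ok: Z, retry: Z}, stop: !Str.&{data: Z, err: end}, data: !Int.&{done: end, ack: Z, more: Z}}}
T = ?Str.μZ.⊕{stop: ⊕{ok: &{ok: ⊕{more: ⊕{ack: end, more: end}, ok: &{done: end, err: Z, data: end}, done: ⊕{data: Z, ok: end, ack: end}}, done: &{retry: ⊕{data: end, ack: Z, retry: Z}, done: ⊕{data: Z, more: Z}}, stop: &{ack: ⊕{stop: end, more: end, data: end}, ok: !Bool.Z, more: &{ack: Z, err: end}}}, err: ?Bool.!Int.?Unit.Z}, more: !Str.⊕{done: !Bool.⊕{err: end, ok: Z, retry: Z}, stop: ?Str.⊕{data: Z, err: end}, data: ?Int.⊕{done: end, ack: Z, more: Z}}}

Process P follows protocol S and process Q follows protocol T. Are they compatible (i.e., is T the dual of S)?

YES

!Str | ?Str  ok
  μZ | μZ  ok (binder kept)
    &{stop,more} | ⊕{stop,more}  ok same labels
      [stop]
        &{ok,err} | ⊕{ok,err}  ok same labels
          [ok]
            ⊕{ok,done,stop} | &{ok,done,stop}  ok same labels
              [ok]
                &{more,ok,done} | ⊕{more,ok,done}  ok same labels
                  [more]
                    &{ack,more} | ⊕{ack,more}  ok same labels
                      [ack]
                        end | end  ok
                      [more]
                        end | end  ok
                  [ok]
                    ⊕{done,err,data} | &{done,err,data}  ok same labels
                      [done]
                        end | end  ok
                      [err]
                        Z | Z  ok
                      [data]
                        end | end  ok
                  [done]
                    &{data,ok,ack} | ⊕{data,ok,ack}  ok same labels
                      [data]
                        Z | Z  ok
                      [ok]
                        end | end  ok
                      [ack]
                        end | end  ok
              [done]
                ⊕{retry,done} | &{retry,done}  ok same labels
                  [retry]
                    &{data,ack,retry} | ⊕{data,ack,retry}  ok same labels
                      [data]
                        end | end  ok
                      [ack]
                        Z | Z  ok
                      [retry]
                        Z | Z  ok
                  [done]
                    &{data,more} | ⊕{data,more}  ok same labels
                      [data]
                        Z | Z  ok
                      [more]
                        Z | Z  ok
              [stop]
                ⊕{ack,ok,more} | &{ack,ok,more}  ok same labels
                  [ack]
                    &{stop,more,data} | ⊕{stop,more,data}  ok same labels
                      [stop]
                        end | end  ok
                      [more]
                        end | end  ok
                      [data]
                        end | end  ok
                  [ok]
                    ?Bool | !Bool  ok
                      Z | Z  ok
                  [more]
                    ⊕{ack,err} | &{ack,err}  ok same labels
                      [ack]
                        Z | Z  ok
                      [err]
                        end | end  ok
          [err]
            !Bool | ?Bool  ok
              ?Int | !Int  ok
                !Unit | ?Unit  ok
                  Z | Z  ok
      [more]
        ?Str | !Str  ok
          &{done,stop,data} | ⊕{done,stop,data}  ok same labels
            [done]
              ?Bool | !Bool  ok
                &{err,ok,retry} | ⊕{err,ok,retry}  ok same labels
                  [err]
                    end | end  ok
                  [ok]
                    Z | Z  ok
                  [retry]
                    Z | Z  ok
            [stop]
              !Str | ?Str  ok
                &{data,err} | ⊕{data,err}  ok same labels
                  [data]
                    Z | Z  ok
                  [err]
                    end | end  ok
            [data]
              !Int | ?Int  ok
                &{done,ack,more} | ⊕{done,ack,more}  ok same labels
                  [done]
                    end | end  ok
                  [ack]
                    Z | Z  ok
                  [more]
                    Z | Z  ok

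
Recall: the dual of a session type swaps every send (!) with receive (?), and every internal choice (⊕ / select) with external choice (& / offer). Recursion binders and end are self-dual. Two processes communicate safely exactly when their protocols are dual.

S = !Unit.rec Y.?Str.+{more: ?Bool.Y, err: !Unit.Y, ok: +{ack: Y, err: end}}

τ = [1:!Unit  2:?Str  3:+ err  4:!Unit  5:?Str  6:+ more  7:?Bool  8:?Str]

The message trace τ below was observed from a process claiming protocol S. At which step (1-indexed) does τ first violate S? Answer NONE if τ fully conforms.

step 1: !Unit  match  now at rec Y.…
step 2: ?Str  match  now at +{more: ?Bool.rec Y.…, err: !Unit.rec Y.…, ok: +{ack: rec Y.…, err: end}}
step 3: + err  match  now at !Unit.rec Y.…
step 4: !Unit  match  now at rec Y.…
step 5: ?Str  match  now at +{more: ?Bool.rec Y.…, err: !Unit.rec Y.…, ok: +{ack: rec Y.…, err: end}}
step 6: + more  match  now at ?Bool.rec Y.…
step 7: ?Bool  match  now at rec Y.…
step 8: ?Str  match  now at +{more: ?Bool.rec Y.…, err: !Unit.rec Y.…, ok: +{ack: rec Y.…, err: end}}
τ conforms to S (length 8)

NONE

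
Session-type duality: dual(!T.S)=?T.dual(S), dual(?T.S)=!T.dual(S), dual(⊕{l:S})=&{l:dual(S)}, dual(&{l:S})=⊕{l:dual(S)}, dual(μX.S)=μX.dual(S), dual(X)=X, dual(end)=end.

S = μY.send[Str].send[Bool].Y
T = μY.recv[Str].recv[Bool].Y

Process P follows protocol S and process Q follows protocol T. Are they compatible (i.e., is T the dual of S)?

YES

μY ‖ μY  ✓ (binder kept)
  send[Str] ‖ recv[Str]  ✓
    send[Bool] ‖ recv[Bool]  ✓
      Y ‖ Y  ✓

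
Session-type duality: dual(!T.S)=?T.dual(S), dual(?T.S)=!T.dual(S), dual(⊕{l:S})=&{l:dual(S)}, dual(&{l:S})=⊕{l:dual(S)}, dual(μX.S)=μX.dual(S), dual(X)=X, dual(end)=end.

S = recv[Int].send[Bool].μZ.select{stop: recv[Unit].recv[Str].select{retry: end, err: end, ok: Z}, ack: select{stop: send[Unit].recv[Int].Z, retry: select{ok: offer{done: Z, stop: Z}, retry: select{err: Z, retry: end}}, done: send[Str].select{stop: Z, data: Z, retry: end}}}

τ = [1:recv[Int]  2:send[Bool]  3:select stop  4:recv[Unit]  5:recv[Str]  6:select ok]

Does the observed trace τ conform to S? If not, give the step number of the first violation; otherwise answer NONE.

step 1: recv[Int]  match  cont: send[Bool].μZ.…
step 2: send[Bool]  match  cont: μZ.…
step 3: select stop  match  cont: recv[Unit].recv[Str].select{retry: end, err: end, ok: μZ.…}
step 4: recv[Unit]  match  cont: recv[Str].select{retry: end, err: end, ok: μZ.…}
step 5: recv[Str]  match  cont: select{retry: end, err: end, ok: μZ.…}
step 6: select ok  match  cont: μZ.…
trace exhausted — no violation

NONE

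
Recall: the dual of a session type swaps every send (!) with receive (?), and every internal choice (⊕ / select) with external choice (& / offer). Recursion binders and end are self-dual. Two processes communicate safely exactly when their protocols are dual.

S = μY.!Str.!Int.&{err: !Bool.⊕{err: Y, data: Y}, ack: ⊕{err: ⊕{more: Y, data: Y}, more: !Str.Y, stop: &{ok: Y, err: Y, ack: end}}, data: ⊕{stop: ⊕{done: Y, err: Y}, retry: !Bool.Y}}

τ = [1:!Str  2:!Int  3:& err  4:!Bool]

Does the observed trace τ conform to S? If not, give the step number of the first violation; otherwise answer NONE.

@1 !Str  ok  cont: !Int.&{err: !Bool.⊕{err: μY.…, data: μY.…}, ack: ⊕{err: ⊕{more: μY.…, data: μY.…}, more: !Str.μY.…, stop: &{ok: μY.…, err: μY.…, ack: end}}, data: ⊕{stop: ⊕{done: μY.…, err: μY.…}, retry: !Bool.μY.…}}
@2 !Int  ok  cont: &{err: !Bool.⊕{err: μY.…, data: μY.…}, ack: ⊕{err: ⊕{more: μY.…, data: μY.…}, more: !Str.μY.…, stop: &{ok: μY.…, err: μY.…, ack: end}}, data: ⊕{stop: ⊕{done: μY.…, err: μY.…}, retry: !Bool.μY.…}}
@3 & err  ok  cont: !Bool.⊕{err: μY.…, data: μY.…}
@4 !Bool  ok  cont: ⊕{err: μY.…, data: μY.…}
trace exhausted — no violation

NONE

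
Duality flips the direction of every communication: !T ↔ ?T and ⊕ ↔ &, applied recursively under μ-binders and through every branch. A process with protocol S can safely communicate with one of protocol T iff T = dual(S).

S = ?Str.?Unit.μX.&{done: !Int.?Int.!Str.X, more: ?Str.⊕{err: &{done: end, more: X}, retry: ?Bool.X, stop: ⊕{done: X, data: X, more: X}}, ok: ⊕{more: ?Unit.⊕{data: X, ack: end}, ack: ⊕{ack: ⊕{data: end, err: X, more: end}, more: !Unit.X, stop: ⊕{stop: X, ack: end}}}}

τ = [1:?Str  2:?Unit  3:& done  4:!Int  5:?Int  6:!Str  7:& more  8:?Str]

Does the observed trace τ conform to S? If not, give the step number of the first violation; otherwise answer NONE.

NONE

step 1: ?Str  ✓  cont: ?Unit.μX.…
step 2: ?Unit  ✓  cont: μX.…
step 3: & done  ✓  cont: !Int.?Int.!Str.μX.…
step 4: !Int  ✓  cont: ?Int.!Str.μX.…
step 5: ?Int  ✓  cont: !Str.μX.…
step 6: !Str  ✓  cont: μX.…
step 7: & more  ✓  cont: ?Str.⊕{err: &{done: end, more: μX.…}, retry: ?Bool.μX.…, stop: ⊕{done: μX.…, data: μX.…, more: μX.…}}
step 8: ?Str  ✓  cont: ⊕{err: &{done: end, more: μX.…}, retry: ?Bool.μX.…, stop: ⊕{done: μX.…, data: μX.…, more: μX.…}}
τ conforms to S (length 8)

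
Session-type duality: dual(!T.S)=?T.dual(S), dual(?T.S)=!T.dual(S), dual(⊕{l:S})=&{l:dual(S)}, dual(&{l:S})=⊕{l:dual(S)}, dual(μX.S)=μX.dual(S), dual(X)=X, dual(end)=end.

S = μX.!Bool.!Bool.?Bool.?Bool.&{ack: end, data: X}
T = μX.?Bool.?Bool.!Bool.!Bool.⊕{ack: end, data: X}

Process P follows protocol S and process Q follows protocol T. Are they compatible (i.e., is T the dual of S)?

μX | μX  ok (binder kept)
  !Bool | ?Bool  ok
    !Bool | ?Bool  ok
      ?Bool | !Bool  ok
        ?Bool | !Bool  ok
          &{ack,data} | ⊕{ack,data}  ok labels match
            case ack:
              end | end  ok
            case data:
              X | X  ok

YES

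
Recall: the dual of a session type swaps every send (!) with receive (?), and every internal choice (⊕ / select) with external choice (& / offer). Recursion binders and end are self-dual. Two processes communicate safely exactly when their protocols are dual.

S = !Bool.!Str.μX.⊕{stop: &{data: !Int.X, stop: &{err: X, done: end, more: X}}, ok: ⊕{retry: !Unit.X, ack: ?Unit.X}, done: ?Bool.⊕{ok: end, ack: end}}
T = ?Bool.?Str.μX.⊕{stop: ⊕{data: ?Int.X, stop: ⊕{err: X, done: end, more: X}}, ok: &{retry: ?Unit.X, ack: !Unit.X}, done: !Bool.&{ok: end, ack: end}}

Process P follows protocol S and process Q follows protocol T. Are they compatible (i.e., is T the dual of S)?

NO

!Bool ‖ ?Bool  ok
  !Str ‖ ?Str  ok
    μX ‖ μX  ok (binder kept)
      ⊕{stop,ok,done} ‖ ⊕{stop,ok,done}  ✗ choice polarity not flipped — not dual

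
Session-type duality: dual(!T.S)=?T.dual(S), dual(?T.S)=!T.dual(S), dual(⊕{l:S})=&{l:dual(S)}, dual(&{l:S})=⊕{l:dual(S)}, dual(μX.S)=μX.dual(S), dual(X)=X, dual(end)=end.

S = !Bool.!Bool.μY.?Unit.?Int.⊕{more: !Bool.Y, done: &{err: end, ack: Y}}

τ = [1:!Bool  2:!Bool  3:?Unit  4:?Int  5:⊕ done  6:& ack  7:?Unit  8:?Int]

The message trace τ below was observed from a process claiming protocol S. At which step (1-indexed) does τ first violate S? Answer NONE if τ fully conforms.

NONE

@1 !Bool  match  residual = !Bool.μY.…
@2 !Bool  match  residual = μY.…
@3 ?Unit  match  residual = ?Int.⊕{more: !Bool.μY.…, done: &{err: end, ack: μY.…}}
@4 ?Int  match  residual = ⊕{more: !Bool.μY.…, done: &{err: end, ack: μY.…}}
@5 ⊕ done  match  residual = &{err: end, ack: μY.…}
@6 & ack  match  residual = μY.…
@7 ?Unit  match  residual = ?Int.⊕{more: !Bool.μY.…, done: &{err: end, ack: μY.…}}
@8 ?Int  match  residual = ⊕{more: !Bool.μY.…, done: &{err: end, ack: μY.…}}
all 8 steps conform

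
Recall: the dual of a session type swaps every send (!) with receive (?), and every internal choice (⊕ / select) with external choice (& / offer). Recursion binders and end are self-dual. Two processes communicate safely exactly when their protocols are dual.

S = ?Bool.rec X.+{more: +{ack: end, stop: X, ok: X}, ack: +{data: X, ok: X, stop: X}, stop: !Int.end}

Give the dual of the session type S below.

!Bool.rec X.&{more: &{ack: end, stop: X, ok: X}, ack: &{data: X, ok: X, stop: X}, stop: ?Int.end}

?Bool → !Bool
  rec X → rec X  (μ self-dual)
    +{more,ack,stop} → &{more,ack,stop}  (select→offer)
      • more:
        +{ack,stop,ok} → &{ack,stop,ok}  (select→offer)
          • ack:
            dual(end) = end
          • stop:
            dual(X) = X
          • ok:
            dual(X) = X
      • ack:
        +{data,ok,stop} → &{data,ok,stop}  (select→offer)
          • data:
            dual(X) = X
          • ok:
            dual(X) = X
          • stop:
            dual(X) = X
      • stop:
        !Int → ?Int
          dual(end) = end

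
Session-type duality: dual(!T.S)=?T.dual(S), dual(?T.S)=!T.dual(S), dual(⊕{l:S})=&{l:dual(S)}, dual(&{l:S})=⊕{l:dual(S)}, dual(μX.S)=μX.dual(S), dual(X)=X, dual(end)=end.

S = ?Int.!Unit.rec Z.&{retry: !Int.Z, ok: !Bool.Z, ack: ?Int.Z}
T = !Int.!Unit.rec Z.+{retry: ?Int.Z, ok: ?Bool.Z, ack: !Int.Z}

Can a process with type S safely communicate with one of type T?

?Int ‖ !Int  ok
  !Unit ‖ !Unit  ✗ same direction on both sides — not dual

NO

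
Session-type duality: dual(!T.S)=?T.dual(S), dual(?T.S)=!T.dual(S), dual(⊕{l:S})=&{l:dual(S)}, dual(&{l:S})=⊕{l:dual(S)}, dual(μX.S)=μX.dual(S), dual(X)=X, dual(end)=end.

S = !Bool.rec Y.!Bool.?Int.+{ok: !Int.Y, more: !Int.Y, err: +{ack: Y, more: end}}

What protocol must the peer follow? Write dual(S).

!Bool ↦ ?Bool
  rec Y ↦ rec Y  (μ self-dual)
    !Bool ↦ ?Bool
      ?Int ↦ !Int
        +{ok,more,err} ↦ &{ok,more,err}  (⊕→&)
          [ok]
            !Int ↦ ?Int
              Y ↦ Y
          [more]
            !Int ↦ ?Int
              Y ↦ Y
          [err]
            +{ack,more} ↦ &{ack,more}  (⊕→&)
              [ack]
                Y ↦ Y
              [more]
                end ↦ end

?Bool.rec Y.?Bool.!Int.&{ok: ?Int.Y, more: ?Int.Y, err: &{ack: Y, more: end}}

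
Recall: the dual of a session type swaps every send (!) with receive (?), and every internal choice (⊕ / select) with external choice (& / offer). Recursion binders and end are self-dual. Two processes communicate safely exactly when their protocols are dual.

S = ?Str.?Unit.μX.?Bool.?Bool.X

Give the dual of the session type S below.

!Str.!Unit.μX.!Bool.!Bool.X

?Str → !Str
  ?Unit → !Unit
    μX → μX  (binder kept)
      ?Bool → !Bool
        ?Bool → !Bool
          X ↦ X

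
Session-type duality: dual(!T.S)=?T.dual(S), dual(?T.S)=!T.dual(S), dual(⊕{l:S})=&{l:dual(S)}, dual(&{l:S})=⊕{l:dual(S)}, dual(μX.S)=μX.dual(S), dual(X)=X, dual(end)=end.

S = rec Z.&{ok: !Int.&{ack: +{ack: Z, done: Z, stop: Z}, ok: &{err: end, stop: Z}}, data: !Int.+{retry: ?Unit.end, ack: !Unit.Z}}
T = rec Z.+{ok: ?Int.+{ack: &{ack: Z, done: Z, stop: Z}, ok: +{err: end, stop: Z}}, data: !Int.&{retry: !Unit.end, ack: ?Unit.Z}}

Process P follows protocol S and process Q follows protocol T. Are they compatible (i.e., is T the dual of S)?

NO

rec Z ‖ rec Z  match (μ self-dual)
  &{ok,data} ‖ +{ok,data}  match label sets agree
    • ok:
      !Int ‖ ?Int  match
        &{ack,ok} ‖ +{ack,ok}  match label sets agree
          • ack:
            +{ack,done,stop} ‖ &{ack,done,stop}  match label sets agree
              • ack:
                Z ‖ Z  match
              • done:
                Z ‖ Z  match
              • stop:
                Z ‖ Z  match
          • ok:
            &{err,stop} ‖ +{err,stop}  match label sets agree
              • err:
                end ‖ end  match
              • stop:
                Z ‖ Z  match
    • data:
      !Int ‖ !Int  ✗ same direction on both sides — not dual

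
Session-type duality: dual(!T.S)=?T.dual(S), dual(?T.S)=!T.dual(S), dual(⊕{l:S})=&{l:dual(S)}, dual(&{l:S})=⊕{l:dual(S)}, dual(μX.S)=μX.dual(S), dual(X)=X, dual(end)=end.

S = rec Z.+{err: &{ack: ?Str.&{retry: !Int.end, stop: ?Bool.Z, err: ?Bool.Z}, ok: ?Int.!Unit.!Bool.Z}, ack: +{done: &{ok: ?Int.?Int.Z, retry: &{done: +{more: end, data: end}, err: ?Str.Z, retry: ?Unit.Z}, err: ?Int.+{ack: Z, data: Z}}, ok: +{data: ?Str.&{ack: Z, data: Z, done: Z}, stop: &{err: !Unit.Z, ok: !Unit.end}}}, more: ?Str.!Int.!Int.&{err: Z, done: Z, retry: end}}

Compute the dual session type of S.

rec Z.&{err: +{ack: !Str.+{retry: ?Int.end, stop: !Bool.Z, err: !Bool.Z}, ok: !Int.?Unit.?Bool.Z}, ack: &{done: +{ok: !Int.!Int.Z, retry: +{done: &{more: end, data: end}, err: !Str.Z, retry: !Unit.Z}, err: !Int.&{ack: Z, data: Z}}, ok: &{data: !Str.+{ack: Z, data: Z, done: Z}, stop: +{err: ?Unit.Z, ok: ?Unit.end}}}, more: !Str.?Int.?Int.+{err: Z, done: Z, retry: end}}

rec Z → rec Z  (μ self-dual)
  +{err,ack,more} → &{err,ack,more}  (internal→external)
    case err:
      &{ack,ok} → +{ack,ok}  (offer→select)
        case ack:
          ?Str → !Str
            &{retry,stop,err} → +{retry,stop,err}  (offer→select)
              case retry:
                !Int → ?Int
                  end ↦ end
              case stop:
                ?Bool → !Bool
                  Z ↦ Z
              case err:
                ?Bool → !Bool
                  Z ↦ Z
        case ok:
          ?Int → !Int
            !Unit → ?Unit
              !Bool → ?Bool
                Z ↦ Z
    case ack:
      +{done,ok} → &{done,ok}  (internal→external)
        case done:
          &{ok,retry,err} → +{ok,retry,err}  (offer→select)
            case ok:
              ?Int → !Int
                ?Int → !Int
                  Z ↦ Z
            case retry:
              &{done,err,retry} → +{done,err,retry}  (offer→select)
                case done:
                  +{more,data} → &{more,data}  (internal→external)
                    case more:
                      end ↦ end
                    case data:
                      end ↦ end
                case err:
                  ?Str → !Str
                    Z ↦ Z
                case retry:
                  ?Unit → !Unit
                    Z ↦ Z
            case err:
              ?Int → !Int
                +{ack,data} → &{ack,data}  (internal→external)
                  case ack:
                    Z ↦ Z
                  case data:
                    Z ↦ Z
        case ok:
          +{data,stop} → &{data,stop}  (internal→external)
            case data:
              ?Str → !Str
                &{ack,data,done} → +{ack,data,done}  (offer→select)
                  case ack:
                    Z ↦ Z
                  case data:
                    Z ↦ Z
                  case done:
                    Z ↦ Z
            case stop:
              &{err,ok} → +{err,ok}  (offer→select)
                case err:
                  !Unit → ?Unit
                    Z ↦ Z
                case ok:
                  !Unit → ?Unit
                    end ↦ end
    case more:
      ?Str → !Str
        !Int → ?Int
          !Int → ?Int
            &{err,done,retry} → +{err,done,retry}  (offer→select)
              case err:
                Z ↦ Z
              case done:
                Z ↦ Z
              case retry:
                end ↦ end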